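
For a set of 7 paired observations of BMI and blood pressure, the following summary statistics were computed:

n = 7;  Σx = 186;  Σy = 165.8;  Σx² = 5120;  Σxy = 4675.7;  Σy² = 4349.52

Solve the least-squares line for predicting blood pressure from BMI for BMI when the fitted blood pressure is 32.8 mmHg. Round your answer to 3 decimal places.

32.567

Sxx = Σx² − (Σx)²/n = 5120 − 4942.285714 = 177.714286
Sxy = Σxy − (Σx)(Σy)/n = 4675.7 − 4405.542857 = 270.157143
b = Sxy/Sxx = 270.157143/177.714286 = 1.520177
a = ȳ − b·x̄ = 23.685714 − 1.520177·26.571429 = -16.707556
Set a + b·x = 32.8: x = (32.8 − (-16.707556)) / 1.520177 = 32.566972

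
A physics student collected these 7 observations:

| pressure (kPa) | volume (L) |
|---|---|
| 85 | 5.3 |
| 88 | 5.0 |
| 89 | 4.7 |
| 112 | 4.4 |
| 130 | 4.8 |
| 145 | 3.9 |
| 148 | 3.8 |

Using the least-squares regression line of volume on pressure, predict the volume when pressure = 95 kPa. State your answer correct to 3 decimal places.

4.885

n = 7, Σx = 797, Σy = 31.9, Σxy = 3553.5, Σx² = 95263
Sxx = Σx² − (Σx)²/n = 95263 − 90744.142857 = 4518.857143
Sxy = Σxy − (Σx)(Σy)/n = 3553.5 − 3632.042857 = -78.542857
b = Sxy/Sxx = -78.542857/4518.857143 = -0.017381
a = ȳ − b·x̄ = 4.557143 − (-0.017381)·113.857143 = 6.536109
ŷ(95) = a + b·95 = 6.536109 + (-0.017381)·95 = 4.884901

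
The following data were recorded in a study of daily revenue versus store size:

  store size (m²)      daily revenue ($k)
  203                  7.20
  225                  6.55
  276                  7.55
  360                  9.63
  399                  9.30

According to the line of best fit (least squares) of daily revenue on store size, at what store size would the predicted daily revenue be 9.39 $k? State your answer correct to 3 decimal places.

383.402

n = 5, Σx = 1463, Σy = 40.23, Σxy = 12196.65, Σx² = 456811
Sxx = Σx² − (Σx)²/n = 456811 − 428073.8 = 28737.2
Sxy = Σxy − (Σx)(Σy)/n = 12196.65 − 11771.298 = 425.352
b = Sxy/Sxx = 425.352/28737.2 = 0.014801
a = ȳ − b·x̄ = 8.046 − 0.014801·292.6 = 3.715098
Set a + b·x = 9.39: x = (9.39 − 3.715098) / 0.014801 = 383.401964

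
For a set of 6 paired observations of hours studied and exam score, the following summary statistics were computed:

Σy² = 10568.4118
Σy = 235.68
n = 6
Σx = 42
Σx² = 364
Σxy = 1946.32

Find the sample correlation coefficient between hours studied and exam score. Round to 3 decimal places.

0.979

Sxx = Σx² − (Σx)²/n = 364 − 294 = 70
Sxy = Σxy − (Σx)(Σy)/n = 1946.32 − 1649.76 = 296.56
Syy = Σy² − (Σy)²/n = 10568.4118 − 9257.5104 = 1310.9014
r = Sxy/√(Sxx·Syy) = 296.56/√(91763.098) = 296.56/302.924245 = 0.978991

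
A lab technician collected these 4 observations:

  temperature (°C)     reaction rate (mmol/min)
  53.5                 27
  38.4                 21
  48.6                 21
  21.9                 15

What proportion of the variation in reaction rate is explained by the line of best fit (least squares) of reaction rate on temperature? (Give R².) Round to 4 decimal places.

n = 4, Σx = 162.4, Σy = 84, Σxy = 3600, Σx² = 7178.38, Σy² = 1836
Sxx = Σx² − (Σx)²/n = 7178.38 − 6593.44 = 584.94
Sxy = Σxy − (Σx)(Σy)/n = 3600 − 3410.4 = 189.6
Syy = Σy² − (Σy)²/n = 1836 − 1764 = 72
R² = Sxy²/(Sxx·Syy) = (189.6)²/(584.94·72) = 0.853558

0.8536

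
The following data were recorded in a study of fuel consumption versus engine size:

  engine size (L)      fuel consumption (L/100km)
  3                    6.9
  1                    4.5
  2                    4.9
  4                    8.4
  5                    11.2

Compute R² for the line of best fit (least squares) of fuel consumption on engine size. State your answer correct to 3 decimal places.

n = 5, Σx = 15, Σy = 35.9, Σxy = 124.6, Σx² = 55, Σy² = 287.87
Sxx = Σx² − (Σx)²/n = 55 − 45 = 10
Sxy = Σxy − (Σx)(Σy)/n = 124.6 − 107.7 = 16.9
Syy = Σy² − (Σy)²/n = 287.87 − 257.762 = 30.108
R² = Sxy²/(Sxx·Syy) = (16.9)²/(10·30.108) = 0.948618

0.949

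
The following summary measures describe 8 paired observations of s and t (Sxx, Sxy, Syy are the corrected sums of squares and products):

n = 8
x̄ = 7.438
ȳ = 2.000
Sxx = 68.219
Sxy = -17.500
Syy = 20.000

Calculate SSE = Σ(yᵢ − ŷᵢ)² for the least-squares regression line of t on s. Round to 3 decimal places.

15.511

b = Sxy/Sxx = -17.5/68.219 = -0.256527
SSE = Syy − b·Sxy = 20 − (-0.256527)·(-17.5) = 15.510781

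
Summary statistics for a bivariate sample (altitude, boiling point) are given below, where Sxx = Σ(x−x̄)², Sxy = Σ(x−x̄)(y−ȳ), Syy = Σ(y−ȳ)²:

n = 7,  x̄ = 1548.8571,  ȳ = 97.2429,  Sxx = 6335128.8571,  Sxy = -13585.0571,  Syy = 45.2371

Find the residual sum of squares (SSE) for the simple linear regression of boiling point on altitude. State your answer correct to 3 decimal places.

16.105

b = Sxy/Sxx = -13585.0571/6335128.8571 = -0.002144
SSE = Syy − b·Sxy = 45.2371 − (-0.002144)·(-13585.0571) = 16.105289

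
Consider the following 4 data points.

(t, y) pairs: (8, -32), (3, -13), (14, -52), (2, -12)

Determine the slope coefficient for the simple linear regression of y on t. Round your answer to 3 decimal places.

n = 4, Σx = 27, Σy = -109, Σxy = -1047, Σx² = 273
Sxx = Σx² − (Σx)²/n = 273 − 182.25 = 90.75
Sxy = Σxy − (Σx)(Σy)/n = -1047 − (-735.75) = -311.25
b = Sxy/Sxx = -311.25/90.75 = -3.429752

-3.430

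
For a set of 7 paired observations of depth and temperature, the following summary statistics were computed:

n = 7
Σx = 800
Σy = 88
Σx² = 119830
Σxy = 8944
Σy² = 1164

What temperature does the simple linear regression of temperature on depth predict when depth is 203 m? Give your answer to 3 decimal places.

Sxx = Σx² − (Σx)²/n = 119830 − 91428.571429 = 28401.428571
Sxy = Σxy − (Σx)(Σy)/n = 8944 − 10057.142857 = -1113.142857
b = Sxy/Sxx = -1113.142857/28401.428571 = -0.039193
a = ȳ − b·x̄ = 12.571429 − (-0.039193)·114.285714 = 17.050651
ŷ(203) = a + b·203 = 17.050651 + (-0.039193)·203 = 9.094432

9.094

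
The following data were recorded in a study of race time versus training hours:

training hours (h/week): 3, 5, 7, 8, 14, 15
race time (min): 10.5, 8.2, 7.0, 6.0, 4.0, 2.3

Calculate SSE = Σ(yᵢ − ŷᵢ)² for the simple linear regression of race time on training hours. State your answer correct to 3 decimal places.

2.144

n = 6, Σx = 52, Σy = 38, Σxy = 260, Σx² = 568, Σy² = 283.78
Sxx = Σx² − (Σx)²/n = 568 − 450.666667 = 117.333333
Sxy = Σxy − (Σx)(Σy)/n = 260 − 329.333333 = -69.333333
Syy = Σy² − (Σy)²/n = 283.78 − 240.666667 = 43.113333
b = Sxy/Sxx = -69.333333/117.333333 = -0.590909
SSE = Syy − b·Sxy = 43.113333 − (-0.590909)·(-69.333333) = 2.143636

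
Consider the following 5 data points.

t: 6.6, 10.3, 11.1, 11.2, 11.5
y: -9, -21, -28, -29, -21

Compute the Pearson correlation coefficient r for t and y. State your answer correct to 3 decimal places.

-0.890

n = 5, Σx = 50.7, Σy = -108, Σxy = -1152.8, Σx² = 530.55, Σy² = 2588
Sxx = Σx² − (Σx)²/n = 530.55 − 514.098 = 16.452
Sxy = Σxy − (Σx)(Σy)/n = -1152.8 − (-1095.12) = -57.68
Syy = Σy² − (Σy)²/n = 2588 − 2332.8 = 255.2
r = Sxy/√(Sxx·Syy) = -57.68/√(4198.5504) = -57.68/64.796222 = -0.890175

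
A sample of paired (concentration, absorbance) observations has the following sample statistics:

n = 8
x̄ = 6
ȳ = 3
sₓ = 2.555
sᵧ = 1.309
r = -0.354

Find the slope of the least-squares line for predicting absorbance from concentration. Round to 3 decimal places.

b = r · sᵧ/sₓ = -0.354 · 1.309/2.555 = -0.181364

-0.181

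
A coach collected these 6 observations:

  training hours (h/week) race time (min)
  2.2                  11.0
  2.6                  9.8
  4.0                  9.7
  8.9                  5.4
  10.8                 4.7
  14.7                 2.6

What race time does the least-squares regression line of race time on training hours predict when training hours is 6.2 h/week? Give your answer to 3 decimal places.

n = 6, Σx = 43.2, Σy = 43.2, Σxy = 225.52, Σx² = 439.54
Sxx = Σx² − (Σx)²/n = 439.54 − 311.04 = 128.5
Sxy = Σxy − (Σx)(Σy)/n = 225.52 − 311.04 = -85.52
b = Sxy/Sxx = -85.52/128.5 = -0.665525
a = ȳ − b·x̄ = 7.2 − (-0.665525)·7.2 = 11.991782
ŷ(6.2) = a + b·6.2 = 11.991782 + (-0.665525)·6.2 = 7.865525

7.866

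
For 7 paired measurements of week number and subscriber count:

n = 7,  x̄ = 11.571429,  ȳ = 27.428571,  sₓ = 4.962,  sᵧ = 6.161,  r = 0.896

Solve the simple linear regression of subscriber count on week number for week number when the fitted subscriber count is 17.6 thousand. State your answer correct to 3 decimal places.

b = r · sᵧ/sₓ = 0.896 · 6.161/4.962 = 1.112506
a = ȳ − b·x̄ = 27.428571 − 1.112506·11.571429 = 14.555284
Set a + b·x = 17.6: x = (17.6 − 14.555284) / 1.112506 = 2.736808

2.737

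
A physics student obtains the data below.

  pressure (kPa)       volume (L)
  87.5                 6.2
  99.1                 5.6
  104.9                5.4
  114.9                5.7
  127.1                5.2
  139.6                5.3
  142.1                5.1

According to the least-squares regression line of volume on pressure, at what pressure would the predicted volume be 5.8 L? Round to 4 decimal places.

96.7156

n = 7, Σx = 815.2, Σy = 38.5, Σxy = 4444.36, Σx² = 97518.06
Sxx = Σx² − (Σx)²/n = 97518.06 − 94935.862857 = 2582.197143
Sxy = Σxy − (Σx)(Σy)/n = 4444.36 − 4483.6 = -39.24
b = Sxy/Sxx = -39.24/2582.197143 = -0.015196
a = ȳ − b·x̄ = 5.5 − (-0.015196)·116.457143 = 7.269725
Set a + b·x = 5.8: x = (5.8 − 7.269725) / (-0.015196) = 96.715574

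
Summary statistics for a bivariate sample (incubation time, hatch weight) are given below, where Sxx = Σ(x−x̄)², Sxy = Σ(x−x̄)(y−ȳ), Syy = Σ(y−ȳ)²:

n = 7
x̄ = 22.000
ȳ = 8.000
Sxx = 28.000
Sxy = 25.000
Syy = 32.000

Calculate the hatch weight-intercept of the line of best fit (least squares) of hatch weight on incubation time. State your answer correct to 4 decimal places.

b = Sxy/Sxx = 25/28 = 0.892857
a = ȳ − b·x̄ = 8 − 0.892857·22 = -11.642857

-11.6429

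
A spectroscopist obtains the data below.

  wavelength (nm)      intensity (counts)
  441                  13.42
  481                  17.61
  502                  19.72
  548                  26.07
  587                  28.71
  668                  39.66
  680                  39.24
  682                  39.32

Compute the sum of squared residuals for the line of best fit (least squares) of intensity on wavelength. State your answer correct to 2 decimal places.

3.77

n = 8, Σx = 4589, Σy = 223.75, Σxy = 135419.52, Σx² = 2696467, Σy² = 7041.7515
Sxx = Σx² − (Σx)²/n = 2696467 − 2632365.125 = 64101.875
Sxy = Σxy − (Σx)(Σy)/n = 135419.52 − 128348.59375 = 7070.92625
Syy = Σy² − (Σy)²/n = 7041.7515 − 6258.007812 = 783.743687
b = Sxy/Sxx = 7070.92625/64101.875 = 0.110308
SSE = Syy − b·Sxy = 783.743687 − 0.110308·7070.92625 = 3.766533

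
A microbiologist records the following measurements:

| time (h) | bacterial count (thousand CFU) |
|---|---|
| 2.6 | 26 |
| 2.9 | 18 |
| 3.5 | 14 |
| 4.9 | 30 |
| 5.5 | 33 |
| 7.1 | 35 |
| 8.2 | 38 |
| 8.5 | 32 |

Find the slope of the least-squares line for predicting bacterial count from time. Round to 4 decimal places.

2.8460

n = 8, Σx = 43.2, Σy = 226, Σxy = 1329.4, Σx² = 271.58
Sxx = Σx² − (Σx)²/n = 271.58 − 233.28 = 38.3
Sxy = Σxy − (Σx)(Σy)/n = 1329.4 − 1220.4 = 109
b = Sxy/Sxx = 109/38.3 = 2.845953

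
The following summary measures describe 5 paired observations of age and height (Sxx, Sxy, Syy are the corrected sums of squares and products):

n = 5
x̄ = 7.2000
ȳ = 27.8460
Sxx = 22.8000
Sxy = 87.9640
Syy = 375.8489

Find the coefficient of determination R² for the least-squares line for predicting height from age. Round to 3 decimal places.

R² = Sxy²/(Sxx·Syy) = (87.964)²/(22.8·375.8489) = 0.902946

0.903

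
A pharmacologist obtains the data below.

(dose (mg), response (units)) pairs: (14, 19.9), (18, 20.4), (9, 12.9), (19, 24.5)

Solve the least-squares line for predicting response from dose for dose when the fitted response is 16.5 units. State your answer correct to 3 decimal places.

12.070

n = 4, Σx = 60, Σy = 77.7, Σxy = 1227.4, Σx² = 962
Sxx = Σx² − (Σx)²/n = 962 − 900 = 62
Sxy = Σxy − (Σx)(Σy)/n = 1227.4 − 1165.5 = 61.9
b = Sxy/Sxx = 61.9/62 = 0.998387
a = ȳ − b·x̄ = 19.425 − 0.998387·15 = 4.449194
Set a + b·x = 16.5: x = (16.5 − 4.449194) / 0.998387 = 12.070275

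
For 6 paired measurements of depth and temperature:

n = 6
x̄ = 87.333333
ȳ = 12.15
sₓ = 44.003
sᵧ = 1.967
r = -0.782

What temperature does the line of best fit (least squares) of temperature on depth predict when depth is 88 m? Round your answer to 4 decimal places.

12.1267

b = r · sᵧ/sₓ = -0.782 · 1.967/44.003 = -0.034957
a = ȳ − b·x̄ = 12.15 − (-0.034957)·87.333333 = 15.202874
ŷ(88) = a + b·88 = 15.202874 + (-0.034957)·88 = 12.126696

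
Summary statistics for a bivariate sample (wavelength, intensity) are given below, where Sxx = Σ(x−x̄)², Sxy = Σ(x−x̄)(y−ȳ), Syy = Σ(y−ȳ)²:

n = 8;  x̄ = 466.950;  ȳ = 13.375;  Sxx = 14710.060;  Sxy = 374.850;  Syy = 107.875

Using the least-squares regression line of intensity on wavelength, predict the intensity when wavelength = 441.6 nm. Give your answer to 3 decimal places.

12.729

b = Sxy/Sxx = 374.85/14710.06 = 0.025483
a = ȳ − b·x̄ = 13.375 − 0.025483·466.95 = 1.475918
ŷ(441.6) = a + b·441.6 = 1.475918 + 0.025483·441.6 = 12.729017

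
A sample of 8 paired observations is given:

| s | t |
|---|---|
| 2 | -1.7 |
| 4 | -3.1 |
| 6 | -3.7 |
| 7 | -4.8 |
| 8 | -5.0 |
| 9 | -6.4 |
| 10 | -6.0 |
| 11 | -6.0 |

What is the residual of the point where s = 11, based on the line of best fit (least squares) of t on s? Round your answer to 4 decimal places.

n = 8, Σx = 57, Σy = -36.7, Σxy = -295.2, Σx² = 471
Sxx = Σx² − (Σx)²/n = 471 − 406.125 = 64.875
Sxy = Σxy − (Σx)(Σy)/n = -295.2 − (-261.4875) = -33.7125
b = Sxy/Sxx = -33.7125/64.875 = -0.519653
a = ȳ − b·x̄ = -4.5875 − (-0.519653)·7.125 = -0.884971
ŷ(11) = -0.884971 + (-0.519653)·11 = -6.601156
residual = y − ŷ = -6.0 − (-6.601156) = 0.601156

0.6012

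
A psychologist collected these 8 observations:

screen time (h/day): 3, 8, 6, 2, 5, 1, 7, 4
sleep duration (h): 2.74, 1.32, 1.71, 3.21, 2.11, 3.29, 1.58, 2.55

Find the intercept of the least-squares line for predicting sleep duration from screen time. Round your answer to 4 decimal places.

3.6782

n = 8, Σx = 36, Σy = 18.51, Σxy = 70.56, Σx² = 204
Sxx = Σx² − (Σx)²/n = 204 − 162 = 42
Sxy = Σxy − (Σx)(Σy)/n = 70.56 − 83.295 = -12.735
b = Sxy/Sxx = -12.735/42 = -0.303214
a = ȳ − b·x̄ = 2.31375 − (-0.303214)·4.5 = 3.678214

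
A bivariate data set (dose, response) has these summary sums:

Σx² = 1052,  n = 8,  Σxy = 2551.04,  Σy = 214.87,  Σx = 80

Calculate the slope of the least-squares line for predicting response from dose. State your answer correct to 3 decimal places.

Sxx = Σx² − (Σx)²/n = 1052 − 800 = 252
Sxy = Σxy − (Σx)(Σy)/n = 2551.04 − 2148.7 = 402.34
b = Sxy/Sxx = 402.34/252 = 1.596587

1.597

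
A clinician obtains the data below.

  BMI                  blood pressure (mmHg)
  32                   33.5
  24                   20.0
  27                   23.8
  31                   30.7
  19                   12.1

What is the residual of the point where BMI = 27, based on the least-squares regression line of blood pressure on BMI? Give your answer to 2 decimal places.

n = 5, Σx = 133, Σy = 120.1, Σxy = 3376.2, Σx² = 3651
Sxx = Σx² − (Σx)²/n = 3651 − 3537.8 = 113.2
Sxy = Σxy − (Σx)(Σy)/n = 3376.2 − 3194.66 = 181.54
b = Sxy/Sxx = 181.54/113.2 = 1.603710
a = ȳ − b·x̄ = 24.02 − 1.603710·26.6 = -18.638693
ŷ(27) = -18.638693 + 1.603710·27 = 24.661484
residual = y − ŷ = 23.8 − 24.661484 = -0.861484

-0.86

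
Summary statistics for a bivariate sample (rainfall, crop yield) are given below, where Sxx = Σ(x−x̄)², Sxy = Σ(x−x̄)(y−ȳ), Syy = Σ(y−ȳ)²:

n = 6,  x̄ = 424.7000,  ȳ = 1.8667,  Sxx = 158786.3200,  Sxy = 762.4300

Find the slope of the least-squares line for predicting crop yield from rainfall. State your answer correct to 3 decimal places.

0.005

b = Sxy/Sxx = 762.43/158786.32 = 0.004802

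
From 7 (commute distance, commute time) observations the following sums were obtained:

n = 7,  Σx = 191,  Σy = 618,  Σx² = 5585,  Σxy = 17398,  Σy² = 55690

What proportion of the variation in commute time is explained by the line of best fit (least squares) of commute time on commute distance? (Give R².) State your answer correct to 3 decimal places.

0.680

Sxx = Σx² − (Σx)²/n = 5585 − 5211.571429 = 373.428571
Sxy = Σxy − (Σx)(Σy)/n = 17398 − 16862.571429 = 535.428571
Syy = Σy² − (Σy)²/n = 55690 − 54560.571429 = 1129.428571
R² = Sxy²/(Sxx·Syy) = (535.428571)²/(373.428571·1129.428571) = 0.679731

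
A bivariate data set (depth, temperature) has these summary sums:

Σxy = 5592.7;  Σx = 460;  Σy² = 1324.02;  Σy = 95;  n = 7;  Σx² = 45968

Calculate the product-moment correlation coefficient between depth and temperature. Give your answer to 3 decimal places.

-0.879

Sxx = Σx² − (Σx)²/n = 45968 − 30228.571429 = 15739.428571
Sxy = Σxy − (Σx)(Σy)/n = 5592.7 − 6242.857143 = -650.157143
Syy = Σy² − (Σy)²/n = 1324.02 − 1289.285714 = 34.734286
r = Sxy/√(Sxx·Syy) = -650.157143/√(546697.808980) = -650.157143/739.390160 = -0.879315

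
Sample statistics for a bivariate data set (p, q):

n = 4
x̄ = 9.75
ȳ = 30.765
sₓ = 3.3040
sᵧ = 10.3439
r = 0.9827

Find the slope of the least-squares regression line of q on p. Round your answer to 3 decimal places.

b = r · sᵧ/sₓ = 0.9827 · 10.3439/3.304 = 3.076559

3.077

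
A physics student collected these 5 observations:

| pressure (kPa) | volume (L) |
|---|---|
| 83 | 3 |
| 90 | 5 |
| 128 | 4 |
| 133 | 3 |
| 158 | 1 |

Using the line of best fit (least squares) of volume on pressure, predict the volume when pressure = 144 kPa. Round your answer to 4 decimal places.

2.3773

n = 5, Σx = 592, Σy = 16, Σxy = 1768, Σx² = 74026
Sxx = Σx² − (Σx)²/n = 74026 − 70092.8 = 3933.2
Sxy = Σxy − (Σx)(Σy)/n = 1768 − 1894.4 = -126.4
b = Sxy/Sxx = -126.4/3933.2 = -0.032137
a = ȳ − b·x̄ = 3.2 − (-0.032137)·118.4 = 7.004983
ŷ(144) = a + b·144 = 7.004983 + (-0.032137)·144 = 2.377301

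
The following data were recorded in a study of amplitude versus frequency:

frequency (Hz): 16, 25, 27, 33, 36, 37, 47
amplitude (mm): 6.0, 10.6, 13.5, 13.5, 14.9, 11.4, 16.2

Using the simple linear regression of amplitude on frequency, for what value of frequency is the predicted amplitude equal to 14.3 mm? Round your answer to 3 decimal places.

n = 7, Σx = 221, Σy = 86.1, Σxy = 2890.6, Σx² = 7573
Sxx = Σx² − (Σx)²/n = 7573 − 6977.285714 = 595.714286
Sxy = Σxy − (Σx)(Σy)/n = 2890.6 − 2718.3 = 172.3
b = Sxy/Sxx = 172.3/595.714286 = 0.289233
a = ȳ − b·x̄ = 12.3 − 0.289233·31.571429 = 3.168513
Set a + b·x = 14.3: x = (14.3 − 3.168513) / 0.289233 = 38.486278

38.486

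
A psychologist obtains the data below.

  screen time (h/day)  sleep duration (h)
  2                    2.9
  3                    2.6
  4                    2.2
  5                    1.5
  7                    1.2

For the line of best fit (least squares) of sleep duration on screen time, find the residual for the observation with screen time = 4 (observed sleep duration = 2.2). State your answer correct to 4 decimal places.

n = 5, Σx = 21, Σy = 10.4, Σxy = 38.3, Σx² = 103
Sxx = Σx² − (Σx)²/n = 103 − 88.2 = 14.8
Sxy = Σxy − (Σx)(Σy)/n = 38.3 − 43.68 = -5.38
b = Sxy/Sxx = -5.38/14.8 = -0.363514
a = ȳ − b·x̄ = 2.08 − (-0.363514)·4.2 = 3.606757
ŷ(4) = 3.606757 + (-0.363514)·4 = 2.152703
residual = y − ŷ = 2.2 − 2.152703 = 0.047297

0.0473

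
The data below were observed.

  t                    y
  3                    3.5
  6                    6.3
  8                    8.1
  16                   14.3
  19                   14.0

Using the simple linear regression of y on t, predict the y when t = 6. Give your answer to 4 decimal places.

n = 5, Σx = 52, Σy = 46.2, Σxy = 607.9, Σx² = 726
Sxx = Σx² − (Σx)²/n = 726 − 540.8 = 185.2
Sxy = Σxy − (Σx)(Σy)/n = 607.9 − 480.48 = 127.42
b = Sxy/Sxx = 127.42/185.2 = 0.688013
a = ȳ − b·x̄ = 9.24 − 0.688013·10.4 = 2.084665
ŷ(6) = a + b·6 = 2.084665 + 0.688013·6 = 6.212743

6.2127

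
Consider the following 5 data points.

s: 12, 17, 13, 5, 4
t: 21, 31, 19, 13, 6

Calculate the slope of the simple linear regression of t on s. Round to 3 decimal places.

n = 5, Σx = 51, Σy = 90, Σxy = 1115, Σx² = 643
Sxx = Σx² − (Σx)²/n = 643 − 520.2 = 122.8
Sxy = Σxy − (Σx)(Σy)/n = 1115 − 918 = 197
b = Sxy/Sxx = 197/122.8 = 1.604235

1.604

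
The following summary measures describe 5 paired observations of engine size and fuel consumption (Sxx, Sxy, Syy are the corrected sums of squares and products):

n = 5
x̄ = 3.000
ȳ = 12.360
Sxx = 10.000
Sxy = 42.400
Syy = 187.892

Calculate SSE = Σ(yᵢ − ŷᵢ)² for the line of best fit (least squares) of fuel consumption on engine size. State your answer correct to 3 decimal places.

8.116

b = Sxy/Sxx = 42.4/10 = 4.24
SSE = Syy − b·Sxy = 187.892 − 4.24·42.4 = 8.116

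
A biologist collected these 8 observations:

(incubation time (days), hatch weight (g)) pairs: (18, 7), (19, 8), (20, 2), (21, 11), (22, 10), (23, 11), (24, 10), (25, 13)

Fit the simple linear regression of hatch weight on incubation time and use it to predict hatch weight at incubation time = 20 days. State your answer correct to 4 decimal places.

7.6071

n = 8, Σx = 172, Σy = 72, Σxy = 1587, Σx² = 3740
Sxx = Σx² − (Σx)²/n = 3740 − 3698 = 42
Sxy = Σxy − (Σx)(Σy)/n = 1587 − 1548 = 39
b = Sxy/Sxx = 39/42 = 0.928571
a = ȳ − b·x̄ = 9 − 0.928571·21.5 = -10.964286
ŷ(20) = a + b·20 = -10.964286 + 0.928571·20 = 7.607143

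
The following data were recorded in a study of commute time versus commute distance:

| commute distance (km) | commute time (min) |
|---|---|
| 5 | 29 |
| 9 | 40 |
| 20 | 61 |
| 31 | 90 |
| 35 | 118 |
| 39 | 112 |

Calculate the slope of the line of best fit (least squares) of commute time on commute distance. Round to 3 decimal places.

2.607

n = 6, Σx = 139, Σy = 450, Σxy = 13013, Σx² = 4213
Sxx = Σx² − (Σx)²/n = 4213 − 3220.166667 = 992.833333
Sxy = Σxy − (Σx)(Σy)/n = 13013 − 10425 = 2588
b = Sxy/Sxx = 2588/992.833333 = 2.606681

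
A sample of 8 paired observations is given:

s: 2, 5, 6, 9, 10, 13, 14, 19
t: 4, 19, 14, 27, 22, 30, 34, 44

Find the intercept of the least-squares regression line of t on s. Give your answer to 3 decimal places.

n = 8, Σx = 78, Σy = 194, Σxy = 2352, Σx² = 972
Sxx = Σx² − (Σx)²/n = 972 − 760.5 = 211.5
Sxy = Σxy − (Σx)(Σy)/n = 2352 − 1891.5 = 460.5
b = Sxy/Sxx = 460.5/211.5 = 2.177305
a = ȳ − b·x̄ = 24.25 − 2.177305·9.75 = 3.021277

3.021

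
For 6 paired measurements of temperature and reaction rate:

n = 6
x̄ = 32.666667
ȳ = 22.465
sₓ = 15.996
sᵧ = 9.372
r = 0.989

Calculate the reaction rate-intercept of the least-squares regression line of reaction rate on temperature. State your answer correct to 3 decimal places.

3.536

b = r · sᵧ/sₓ = 0.989 · 9.372/15.996 = 0.579452
a = ȳ − b·x̄ = 22.465 − 0.579452·32.666667 = 3.536247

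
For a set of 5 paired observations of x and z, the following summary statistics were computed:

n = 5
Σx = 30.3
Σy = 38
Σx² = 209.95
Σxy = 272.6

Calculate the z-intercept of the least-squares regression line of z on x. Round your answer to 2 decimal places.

Sxx = Σx² − (Σx)²/n = 209.95 − 183.618 = 26.332
Sxy = Σxy − (Σx)(Σy)/n = 272.6 − 230.28 = 42.32
b = Sxy/Sxx = 42.32/26.332 = 1.607170
a = ȳ − b·x̄ = 7.6 − 1.607170·6.06 = -2.139450

-2.14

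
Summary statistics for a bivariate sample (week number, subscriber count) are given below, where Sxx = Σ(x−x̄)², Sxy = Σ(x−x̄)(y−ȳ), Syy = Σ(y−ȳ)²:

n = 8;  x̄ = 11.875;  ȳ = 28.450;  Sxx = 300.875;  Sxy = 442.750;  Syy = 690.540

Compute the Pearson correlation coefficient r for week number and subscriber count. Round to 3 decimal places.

r = Sxy/√(Sxx·Syy) = 442.75/√(207766.2225) = 442.75/455.813802 = 0.971340

0.971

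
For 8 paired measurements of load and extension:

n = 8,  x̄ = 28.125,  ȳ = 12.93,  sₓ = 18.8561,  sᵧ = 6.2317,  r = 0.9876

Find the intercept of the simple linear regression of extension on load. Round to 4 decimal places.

3.7503

b = r · sᵧ/sₓ = 0.9876 · 6.2317/18.8561 = 0.326389
a = ȳ − b·x̄ = 12.93 − 0.326389·28.125 = 3.750304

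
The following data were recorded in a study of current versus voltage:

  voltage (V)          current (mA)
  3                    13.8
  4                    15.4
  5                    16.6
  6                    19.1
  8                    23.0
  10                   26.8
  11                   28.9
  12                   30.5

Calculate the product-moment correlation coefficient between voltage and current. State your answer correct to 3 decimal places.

n = 8, Σx = 59, Σy = 174.1, Σxy = 1436.5, Σx² = 515, Σy² = 4080.67
Sxx = Σx² − (Σx)²/n = 515 − 435.125 = 79.875
Sxy = Σxy − (Σx)(Σy)/n = 1436.5 − 1283.9875 = 152.5125
Syy = Σy² − (Σy)²/n = 4080.67 − 3788.85125 = 291.81875
r = Sxy/√(Sxx·Syy) = 152.5125/√(23309.022656) = 152.5125/152.672927 = 0.998949

0.999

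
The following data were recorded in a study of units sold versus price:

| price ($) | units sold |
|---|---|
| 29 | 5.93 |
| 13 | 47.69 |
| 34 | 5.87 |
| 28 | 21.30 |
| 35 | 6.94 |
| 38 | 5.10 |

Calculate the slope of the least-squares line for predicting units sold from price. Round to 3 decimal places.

n = 6, Σx = 177, Σy = 92.83, Σxy = 2024.62, Σx² = 5619
Sxx = Σx² − (Σx)²/n = 5619 − 5221.5 = 397.5
Sxy = Σxy − (Σx)(Σy)/n = 2024.62 − 2738.485 = -713.865
b = Sxy/Sxx = -713.865/397.5 = -1.795887

-1.796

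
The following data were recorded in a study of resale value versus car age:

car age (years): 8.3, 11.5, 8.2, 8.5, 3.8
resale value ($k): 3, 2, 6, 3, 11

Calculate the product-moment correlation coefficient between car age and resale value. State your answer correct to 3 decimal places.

n = 5, Σx = 40.3, Σy = 25, Σxy = 164.4, Σx² = 355.07, Σy² = 179
Sxx = Σx² − (Σx)²/n = 355.07 − 324.818 = 30.252
Sxy = Σxy − (Σx)(Σy)/n = 164.4 − 201.5 = -37.1
Syy = Σy² − (Σy)²/n = 179 − 125 = 54
r = Sxy/√(Sxx·Syy) = -37.1/√(1633.608) = -37.1/40.417917 = -0.917910

-0.918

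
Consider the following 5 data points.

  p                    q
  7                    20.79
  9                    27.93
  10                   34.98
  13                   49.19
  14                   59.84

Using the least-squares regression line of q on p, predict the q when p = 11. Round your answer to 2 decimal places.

n = 5, Σx = 53, Σy = 192.73, Σxy = 2223.93, Σx² = 595
Sxx = Σx² − (Σx)²/n = 595 − 561.8 = 33.2
Sxy = Σxy − (Σx)(Σy)/n = 2223.93 − 2042.938 = 180.992
b = Sxy/Sxx = 180.992/33.2 = 5.451566
a = ȳ − b·x̄ = 38.546 − 5.451566·10.6 = -19.240602
ŷ(11) = a + b·11 = -19.240602 + 5.451566·11 = 40.726627

40.73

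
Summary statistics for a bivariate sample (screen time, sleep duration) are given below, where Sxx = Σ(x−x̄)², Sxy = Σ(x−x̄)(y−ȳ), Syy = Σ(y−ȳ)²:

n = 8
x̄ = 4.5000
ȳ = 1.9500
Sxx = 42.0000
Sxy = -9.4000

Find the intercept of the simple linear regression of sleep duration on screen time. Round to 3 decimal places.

b = Sxy/Sxx = -9.4/42 = -0.223810
a = ȳ − b·x̄ = 1.95 − (-0.223810)·4.5 = 2.957143

2.957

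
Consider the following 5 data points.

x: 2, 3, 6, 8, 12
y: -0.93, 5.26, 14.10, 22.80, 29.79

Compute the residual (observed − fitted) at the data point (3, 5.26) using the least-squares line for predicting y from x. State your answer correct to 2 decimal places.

n = 5, Σx = 31, Σy = 71.02, Σxy = 638.4, Σx² = 257
Sxx = Σx² − (Σx)²/n = 257 − 192.2 = 64.8
Sxy = Σxy − (Σx)(Σy)/n = 638.4 − 440.324 = 198.076
b = Sxy/Sxx = 198.076/64.8 = 3.056728
a = ȳ − b·x̄ = 14.204 − 3.056728·6.2 = -4.747716
ŷ(3) = -4.747716 + 3.056728·3 = 4.422469
residual = y − ŷ = 5.26 − 4.422469 = 0.837531

0.84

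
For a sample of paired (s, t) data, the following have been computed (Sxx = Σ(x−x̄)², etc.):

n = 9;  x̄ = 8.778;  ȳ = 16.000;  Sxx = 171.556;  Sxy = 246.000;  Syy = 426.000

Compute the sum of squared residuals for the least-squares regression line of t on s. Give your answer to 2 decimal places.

73.25

b = Sxy/Sxx = 246/171.556 = 1.433934
SSE = Syy − b·Sxy = 426 − 1.433934·246 = 73.252209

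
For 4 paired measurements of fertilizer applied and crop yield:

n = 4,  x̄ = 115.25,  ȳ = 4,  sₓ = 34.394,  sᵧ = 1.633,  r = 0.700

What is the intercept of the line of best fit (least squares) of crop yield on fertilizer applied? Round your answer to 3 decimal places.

0.170

b = r · sᵧ/sₓ = 0.7 · 1.633/34.394 = 0.033235
a = ȳ − b·x̄ = 4 − 0.033235·115.25 = 0.169615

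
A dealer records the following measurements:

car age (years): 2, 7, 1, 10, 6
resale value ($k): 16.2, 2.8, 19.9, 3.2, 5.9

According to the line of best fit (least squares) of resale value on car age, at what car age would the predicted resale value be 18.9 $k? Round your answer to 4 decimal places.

n = 5, Σx = 26, Σy = 48, Σxy = 139.3, Σx² = 190
Sxx = Σx² − (Σx)²/n = 190 − 135.2 = 54.8
Sxy = Σxy − (Σx)(Σy)/n = 139.3 − 249.6 = -110.3
b = Sxy/Sxx = -110.3/54.8 = -2.012774
a = ȳ − b·x̄ = 9.6 − (-2.012774)·5.2 = 20.066423
Set a + b·x = 18.9: x = (18.9 − 20.066423) / (-2.012774) = 0.579510

0.5795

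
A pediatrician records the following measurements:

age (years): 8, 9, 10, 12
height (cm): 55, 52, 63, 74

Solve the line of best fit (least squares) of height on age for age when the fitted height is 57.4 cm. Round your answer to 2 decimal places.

n = 4, Σx = 39, Σy = 244, Σxy = 2426, Σx² = 389
Sxx = Σx² − (Σx)²/n = 389 − 380.25 = 8.75
Sxy = Σxy − (Σx)(Σy)/n = 2426 − 2379 = 47
b = Sxy/Sxx = 47/8.75 = 5.371429
a = ȳ − b·x̄ = 61 − 5.371429·9.75 = 8.628571
Set a + b·x = 57.4: x = (57.4 − 8.628571) / 5.371429 = 9.079787

9.08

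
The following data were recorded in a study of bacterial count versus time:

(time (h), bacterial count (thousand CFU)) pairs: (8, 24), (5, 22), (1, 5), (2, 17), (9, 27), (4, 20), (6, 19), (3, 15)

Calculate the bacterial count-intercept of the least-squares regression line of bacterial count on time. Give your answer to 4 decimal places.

n = 8, Σx = 38, Σy = 149, Σxy = 823, Σx² = 236
Sxx = Σx² − (Σx)²/n = 236 − 180.5 = 55.5
Sxy = Σxy − (Σx)(Σy)/n = 823 − 707.75 = 115.25
b = Sxy/Sxx = 115.25/55.5 = 2.076577
a = ȳ − b·x̄ = 18.625 − 2.076577·4.75 = 8.761261

8.7613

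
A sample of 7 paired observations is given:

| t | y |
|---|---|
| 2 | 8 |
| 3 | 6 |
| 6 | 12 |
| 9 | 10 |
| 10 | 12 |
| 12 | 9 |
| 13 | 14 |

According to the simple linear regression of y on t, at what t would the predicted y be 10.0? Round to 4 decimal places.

n = 7, Σx = 55, Σy = 71, Σxy = 606, Σx² = 543
Sxx = Σx² − (Σx)²/n = 543 − 432.142857 = 110.857143
Sxy = Σxy − (Σx)(Σy)/n = 606 − 557.857143 = 48.142857
b = Sxy/Sxx = 48.142857/110.857143 = 0.434278
a = ȳ − b·x̄ = 10.142857 − 0.434278·7.857143 = 6.730670
Set a + b·x = 10.0: x = (10.0 − 6.730670) / 0.434278 = 7.528190

7.5282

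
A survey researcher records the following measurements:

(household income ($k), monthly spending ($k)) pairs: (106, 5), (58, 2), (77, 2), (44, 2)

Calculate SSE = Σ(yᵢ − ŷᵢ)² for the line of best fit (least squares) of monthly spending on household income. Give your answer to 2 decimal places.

1.72

n = 4, Σx = 285, Σy = 11, Σxy = 888, Σx² = 22465, Σy² = 37
Sxx = Σx² − (Σx)²/n = 22465 − 20306.25 = 2158.75
Sxy = Σxy − (Σx)(Σy)/n = 888 − 783.75 = 104.25
Syy = Σy² − (Σy)²/n = 37 − 30.25 = 6.75
b = Sxy/Sxx = 104.25/2158.75 = 0.048292
SSE = Syy − b·Sxy = 6.75 − 0.048292·104.25 = 1.715576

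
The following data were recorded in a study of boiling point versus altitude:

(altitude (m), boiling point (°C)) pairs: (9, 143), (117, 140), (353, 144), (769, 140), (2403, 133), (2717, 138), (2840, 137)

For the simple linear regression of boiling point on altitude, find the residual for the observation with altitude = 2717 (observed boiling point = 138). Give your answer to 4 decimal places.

1.9562

n = 7, Σx = 9208, Σy = 975, Σxy = 1259784, Σx² = 21951838
Sxx = Σx² − (Σx)²/n = 21951838 − 12112466.285714 = 9839371.714286
Sxy = Σxy − (Σx)(Σy)/n = 1259784 − 1282542.857143 = -22758.857143
b = Sxy/Sxx = -22758.857143/9839371.714286 = -0.002313
a = ȳ − b·x̄ = 139.285714 − (-0.002313)·1315.428571 = 142.328353
ŷ(2717) = 142.328353 + (-0.002313)·2717 = 136.043824
residual = y − ŷ = 138 − 136.043824 = 1.956176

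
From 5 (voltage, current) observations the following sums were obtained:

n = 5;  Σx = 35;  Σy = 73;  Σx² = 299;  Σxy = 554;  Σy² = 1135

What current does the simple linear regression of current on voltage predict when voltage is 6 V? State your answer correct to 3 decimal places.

Sxx = Σx² − (Σx)²/n = 299 − 245 = 54
Sxy = Σxy − (Σx)(Σy)/n = 554 − 511 = 43
b = Sxy/Sxx = 43/54 = 0.796296
a = ȳ − b·x̄ = 14.6 − 0.796296·7 = 9.025926
ŷ(6) = a + b·6 = 9.025926 + 0.796296·6 = 13.803704

13.804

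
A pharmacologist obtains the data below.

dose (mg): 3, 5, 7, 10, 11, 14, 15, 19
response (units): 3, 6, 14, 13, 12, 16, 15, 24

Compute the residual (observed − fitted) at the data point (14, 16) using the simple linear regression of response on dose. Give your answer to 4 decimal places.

-0.6924

n = 8, Σx = 84, Σy = 103, Σxy = 1304, Σx² = 1086
Sxx = Σx² − (Σx)²/n = 1086 − 882 = 204
Sxy = Σxy − (Σx)(Σy)/n = 1304 − 1081.5 = 222.5
b = Sxy/Sxx = 222.5/204 = 1.090686
a = ȳ − b·x̄ = 12.875 − 1.090686·10.5 = 1.422794
ŷ(14) = 1.422794 + 1.090686·14 = 16.692402
residual = y − ŷ = 16 − 16.692402 = -0.692402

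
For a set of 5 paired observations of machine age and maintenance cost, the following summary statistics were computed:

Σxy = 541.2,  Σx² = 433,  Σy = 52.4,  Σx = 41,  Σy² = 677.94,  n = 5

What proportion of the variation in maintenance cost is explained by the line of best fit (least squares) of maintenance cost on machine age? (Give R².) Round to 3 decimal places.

0.998

Sxx = Σx² − (Σx)²/n = 433 − 336.2 = 96.8
Sxy = Σxy − (Σx)(Σy)/n = 541.2 − 429.68 = 111.52
Syy = Σy² − (Σy)²/n = 677.94 − 549.152 = 128.788
R² = Sxy²/(Sxx·Syy) = (111.52)²/(96.8·128.788) = 0.997596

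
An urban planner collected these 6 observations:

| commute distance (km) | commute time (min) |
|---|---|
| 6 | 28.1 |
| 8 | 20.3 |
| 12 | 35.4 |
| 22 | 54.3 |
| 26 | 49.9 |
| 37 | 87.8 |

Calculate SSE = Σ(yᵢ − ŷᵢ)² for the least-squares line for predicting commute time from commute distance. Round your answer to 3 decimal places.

223.391

n = 6, Σx = 111, Σy = 275.8, Σxy = 6496.4, Σx² = 2773, Σy² = 15602.2
Sxx = Σx² − (Σx)²/n = 2773 − 2053.5 = 719.5
Sxy = Σxy − (Σx)(Σy)/n = 6496.4 − 5102.3 = 1394.1
Syy = Σy² − (Σy)²/n = 15602.2 − 12677.606667 = 2924.593333
b = Sxy/Sxx = 1394.1/719.5 = 1.937596
SSE = Syy − b·Sxy = 2924.593333 − 1.937596·1394.1 = 223.391374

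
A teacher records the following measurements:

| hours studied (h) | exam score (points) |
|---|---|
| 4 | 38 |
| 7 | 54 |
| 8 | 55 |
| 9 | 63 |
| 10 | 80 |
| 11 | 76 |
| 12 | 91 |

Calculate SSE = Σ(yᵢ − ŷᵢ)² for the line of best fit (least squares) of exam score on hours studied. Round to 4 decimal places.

136.8553

n = 7, Σx = 61, Σy = 457, Σxy = 4265, Σx² = 575, Σy² = 31811
Sxx = Σx² − (Σx)²/n = 575 − 531.571429 = 43.428571
Sxy = Σxy − (Σx)(Σy)/n = 4265 − 3982.428571 = 282.571429
Syy = Σy² − (Σy)²/n = 31811 − 29835.571429 = 1975.428571
b = Sxy/Sxx = 282.571429/43.428571 = 6.506579
SSE = Syy − b·Sxy = 1975.428571 − 6.506579·282.571429 = 136.855263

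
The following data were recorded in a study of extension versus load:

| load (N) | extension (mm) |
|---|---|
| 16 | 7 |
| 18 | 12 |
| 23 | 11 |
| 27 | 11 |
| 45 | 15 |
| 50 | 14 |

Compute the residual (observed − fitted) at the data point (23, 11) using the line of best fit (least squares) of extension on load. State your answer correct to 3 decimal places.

0.433

n = 6, Σx = 179, Σy = 70, Σxy = 2253, Σx² = 6363
Sxx = Σx² − (Σx)²/n = 6363 − 5340.166667 = 1022.833333
Sxy = Σxy − (Σx)(Σy)/n = 2253 − 2088.333333 = 164.666667
b = Sxy/Sxx = 164.666667/1022.833333 = 0.160991
a = ȳ − b·x̄ = 11.666667 − 0.160991·29.833333 = 6.863777
ŷ(23) = 6.863777 + 0.160991·23 = 10.566563
residual = y − ŷ = 11 − 10.566563 = 0.433437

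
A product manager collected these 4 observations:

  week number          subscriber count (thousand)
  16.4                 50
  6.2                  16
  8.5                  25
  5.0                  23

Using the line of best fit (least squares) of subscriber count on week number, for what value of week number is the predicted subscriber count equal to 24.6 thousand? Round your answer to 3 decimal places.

n = 4, Σx = 36.1, Σy = 114, Σxy = 1246.7, Σx² = 404.65
Sxx = Σx² − (Σx)²/n = 404.65 − 325.8025 = 78.8475
Sxy = Σxy − (Σx)(Σy)/n = 1246.7 − 1028.85 = 217.85
b = Sxy/Sxx = 217.85/78.8475 = 2.762928
a = ȳ − b·x̄ = 28.5 − 2.762928·9.025 = 3.564571
Set a + b·x = 24.6: x = (24.6 − 3.564571) / 2.762928 = 7.613454

7.613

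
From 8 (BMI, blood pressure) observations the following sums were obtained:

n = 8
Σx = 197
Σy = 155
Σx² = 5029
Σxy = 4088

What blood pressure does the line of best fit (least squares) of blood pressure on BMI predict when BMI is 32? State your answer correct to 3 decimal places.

Sxx = Σx² − (Σx)²/n = 5029 − 4851.125 = 177.875
Sxy = Σxy − (Σx)(Σy)/n = 4088 − 3816.875 = 271.125
b = Sxy/Sxx = 271.125/177.875 = 1.524245
a = ȳ − b·x̄ = 19.375 − 1.524245·24.625 = -18.159522
ŷ(32) = a + b·32 = -18.159522 + 1.524245·32 = 30.616304

30.616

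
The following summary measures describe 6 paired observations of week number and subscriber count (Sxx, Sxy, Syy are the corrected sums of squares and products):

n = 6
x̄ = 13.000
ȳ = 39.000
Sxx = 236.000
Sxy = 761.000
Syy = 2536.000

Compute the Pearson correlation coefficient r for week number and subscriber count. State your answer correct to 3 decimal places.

0.984

r = Sxy/√(Sxx·Syy) = 761/√(598496) = 761/773.625232 = 0.983680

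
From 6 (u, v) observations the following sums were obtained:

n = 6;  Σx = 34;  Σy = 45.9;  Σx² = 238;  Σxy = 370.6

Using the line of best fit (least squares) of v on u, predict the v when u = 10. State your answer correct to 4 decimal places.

Sxx = Σx² − (Σx)²/n = 238 − 192.666667 = 45.333333
Sxy = Σxy − (Σx)(Σy)/n = 370.6 − 260.1 = 110.5
b = Sxy/Sxx = 110.5/45.333333 = 2.4375
a = ȳ − b·x̄ = 7.65 − 2.4375·5.666667 = -6.1625
ŷ(10) = a + b·10 = -6.1625 + 2.4375·10 = 18.2125

18.2125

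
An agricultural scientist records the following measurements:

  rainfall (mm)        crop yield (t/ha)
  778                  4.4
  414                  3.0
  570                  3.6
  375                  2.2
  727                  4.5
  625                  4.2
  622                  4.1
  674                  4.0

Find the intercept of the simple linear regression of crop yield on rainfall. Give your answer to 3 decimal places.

n = 8, Σx = 4785, Σy = 30, Σxy = 18684.9, Σx² = 3002519
Sxx = Σx² − (Σx)²/n = 3002519 − 2862028.125 = 140490.875
Sxy = Σxy − (Σx)(Σy)/n = 18684.9 − 17943.75 = 741.15
b = Sxy/Sxx = 741.15/140490.875 = 0.005275
a = ȳ − b·x̄ = 3.75 − 0.005275·598.125 = 0.594632

0.595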